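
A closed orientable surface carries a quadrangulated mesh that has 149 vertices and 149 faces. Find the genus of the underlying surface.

Every face is a square, so 2E = 4·149 = 596, giving E = 298.
χ = V − E + F = 149 − 298 + 149 = 0.
For a closed orientable surface χ = 2 − 2g, so g = (2 − (0))/2 = 1.

1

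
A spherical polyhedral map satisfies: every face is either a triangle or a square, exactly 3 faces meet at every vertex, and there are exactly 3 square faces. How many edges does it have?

Let x be the number of triangles; then F = 3 + x.
Edge–face incidences: 2E = 4·3 + 3·x = 12 + 3x.
Every vertex has degree 3, so 3V = 2E.
Euler: V − E + F = 2 ⇒ (2E)/3 − E + (3 + x) = 2.
Multiply by 6: 2·(2E) − 3·(2E) + 6·(3 + x) = 12, i.e. 18 + 6x − (12 + 3x) = 12.
Collecting terms: 3x + 6 = 12, so 3x = 6, so x = 2.
Then 2E = 12 + 3·2 = 18, so E = 9, V = 2E/3 = 6, F = 3 + 2 = 5.

9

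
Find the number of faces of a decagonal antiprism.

An antiprism on an n-gon has two n-gon caps and 2n triangles: V = 2·10 = 20, E = 4·10 = 40, F = 2·10 + 2 = 22.

22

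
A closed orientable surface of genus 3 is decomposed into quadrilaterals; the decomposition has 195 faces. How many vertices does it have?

191

χ = 2 − 2·3 = -4, and every face is a square so 4F = 2E.
E = 4·195/2 = 390. Then V = -4 + E − F = -4 + 390 − 195 = 191.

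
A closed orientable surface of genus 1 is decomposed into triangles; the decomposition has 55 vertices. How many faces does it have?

110

χ = 2 − 2·1 = 0, and every face is a triangle so 3F = 2E.
V − E + F = 0 with E = 3F/2 gives 55 − (3/2 − 1)·F = 0, so F = 110 and E = 165.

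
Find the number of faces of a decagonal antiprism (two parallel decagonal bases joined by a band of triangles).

22

An antiprism on an n-gon has two n-gon caps and 2n triangles: V = 2·10 = 20, E = 4·10 = 40, F = 2·10 + 2 = 22.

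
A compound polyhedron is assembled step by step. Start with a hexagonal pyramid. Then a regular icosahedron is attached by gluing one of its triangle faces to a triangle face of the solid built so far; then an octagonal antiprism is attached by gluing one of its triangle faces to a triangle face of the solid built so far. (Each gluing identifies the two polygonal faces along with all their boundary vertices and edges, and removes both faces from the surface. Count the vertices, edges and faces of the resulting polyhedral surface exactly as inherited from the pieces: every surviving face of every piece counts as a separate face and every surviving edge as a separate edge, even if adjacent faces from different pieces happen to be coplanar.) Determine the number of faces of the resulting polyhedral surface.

A hexagonal pyramid: V=7, E=12, F=7.
Attach a regular icosahedron (V=12, E=30, F=20) along a 3-gon: merge 3 vertices and 3 edges, delete both glued faces → V=16, E=39, F=25.
Attach an octagonal antiprism (V=16, E=32, F=18) along a 3-gon: merge 3 vertices and 3 edges, delete both glued faces → V=29, E=68, F=41.
Check: V − E + F = 29 − 68 + 41 = 2.

41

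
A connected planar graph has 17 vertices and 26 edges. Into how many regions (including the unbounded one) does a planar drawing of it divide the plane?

11

Euler's formula for a connected plane graph: V − E + F = 2, so F = 2 − 17 + 26 = 11.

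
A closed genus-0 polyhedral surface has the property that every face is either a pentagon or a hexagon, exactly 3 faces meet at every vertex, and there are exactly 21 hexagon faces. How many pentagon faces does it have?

12

Let x be the number of pentagons; then F = 21 + x.
Edge–face incidences: 2E = 6·21 + 5·x = 126 + 5x.
Every vertex has degree 3, so 3V = 2E.
Euler: V − E + F = 2 ⇒ (2E)/3 − E + (21 + x) = 2.
Multiply by 6: 2·(2E) − 3·(2E) + 6·(21 + x) = 12, i.e. 126 + 6x − (126 + 5x) = 12.
Collecting terms: x = 12.
Then 2E = 126 + 5·12 = 186, so E = 93, V = 2E/3 = 62, F = 21 + 12 = 33.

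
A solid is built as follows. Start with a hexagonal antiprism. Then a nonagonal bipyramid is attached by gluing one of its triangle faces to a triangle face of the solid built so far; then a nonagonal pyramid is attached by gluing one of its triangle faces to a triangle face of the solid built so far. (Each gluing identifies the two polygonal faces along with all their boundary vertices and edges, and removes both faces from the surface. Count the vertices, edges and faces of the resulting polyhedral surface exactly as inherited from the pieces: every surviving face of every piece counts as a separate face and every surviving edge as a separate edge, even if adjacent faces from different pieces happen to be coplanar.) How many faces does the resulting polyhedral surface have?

A hexagonal antiprism: V=12, E=24, F=14.
Attach a nonagonal bipyramid (V=11, E=27, F=18) along a 3-gon: merge 3 vertices and 3 edges, delete both glued faces → V=20, E=48, F=30.
Attach a nonagonal pyramid (V=10, E=18, F=10) along a 3-gon: merge 3 vertices and 3 edges, delete both glued faces → V=27, E=63, F=38.
Check: V − E + F = 27 − 63 + 38 = 2.

38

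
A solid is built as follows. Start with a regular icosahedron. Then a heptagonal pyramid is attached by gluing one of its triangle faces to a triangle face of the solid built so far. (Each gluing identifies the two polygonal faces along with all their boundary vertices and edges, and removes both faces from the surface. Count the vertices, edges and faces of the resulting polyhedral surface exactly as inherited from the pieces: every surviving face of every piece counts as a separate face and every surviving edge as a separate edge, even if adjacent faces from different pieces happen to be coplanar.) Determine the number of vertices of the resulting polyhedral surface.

17

A regular icosahedron: V=12, E=30, F=20.
Attach a heptagonal pyramid (V=8, E=14, F=8) along a 3-gon: merge 3 vertices and 3 edges, delete both glued faces → V=17, E=41, F=26.
Check: V − E + F = 17 − 41 + 26 = 2.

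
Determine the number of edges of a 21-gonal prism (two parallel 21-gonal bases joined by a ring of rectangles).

A prism on an n-gon has two n-gon bases and n rectangular sides: V = 2·21 = 42, E = 3·21 = 63, F = 21 + 2 = 23.

63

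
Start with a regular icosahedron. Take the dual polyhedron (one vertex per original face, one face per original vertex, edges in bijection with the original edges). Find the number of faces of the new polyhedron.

The base solid has V = 12, E = 30, F = 20.
The dual swaps V and F and preserves E: V′ = F = 20, E′ = E = 30, F′ = V = 12.

12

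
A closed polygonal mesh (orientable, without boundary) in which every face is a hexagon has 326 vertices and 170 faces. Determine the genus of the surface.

Every face is a hexagon, so 2E = 6·170 = 1020, giving E = 510.
χ = V − E + F = 326 − 510 + 170 = -14.
For a closed orientable surface χ = 2 − 2g, so g = (2 − (-14))/2 = 8.

8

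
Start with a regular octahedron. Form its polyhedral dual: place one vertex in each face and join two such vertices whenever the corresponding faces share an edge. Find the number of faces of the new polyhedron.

6

The base solid has V = 6, E = 12, F = 8.
The dual swaps V and F and preserves E: V′ = F = 8, E′ = E = 12, F′ = V = 6.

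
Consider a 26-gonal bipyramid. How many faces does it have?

52

A bipyramid over an n-gon has 2n triangular faces and n + 2 vertices: V = 26 + 2 = 28, E = 3·26 = 78, F = 2·26 = 52.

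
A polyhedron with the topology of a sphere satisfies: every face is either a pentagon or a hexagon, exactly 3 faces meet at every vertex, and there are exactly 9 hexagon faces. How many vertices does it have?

38

Let x be the number of pentagons; then F = 9 + x.
Edge–face incidences: 2E = 6·9 + 5·x = 54 + 5x.
Every vertex has degree 3, so 3V = 2E.
Euler: V − E + F = 2 ⇒ (2E)/3 − E + (9 + x) = 2.
Multiply by 6: 2·(2E) − 3·(2E) + 6·(9 + x) = 12, i.e. 54 + 6x − (54 + 5x) = 12.
Collecting terms: x = 12.
Then 2E = 54 + 5·12 = 114, so E = 57, V = 2E/3 = 38, F = 9 + 12 = 21.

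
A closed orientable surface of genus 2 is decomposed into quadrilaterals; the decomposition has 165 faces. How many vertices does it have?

163

χ = 2 − 2·2 = -2, and every face is a square so 4F = 2E.
E = 4·165/2 = 330. Then V = -2 + E − F = -2 + 330 − 165 = 163.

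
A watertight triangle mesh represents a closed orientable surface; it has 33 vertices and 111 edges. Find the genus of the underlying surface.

Every face is a triangle and each edge borders two faces, so 3F = 2·111, giving F = 74.
χ = V − E + F = 33 − 111 + 74 = -4.
For a closed orientable surface χ = 2 − 2g, so g = (2 − (-4))/2 = 3.

3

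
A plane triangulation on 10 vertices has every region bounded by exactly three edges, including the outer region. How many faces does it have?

16

In a plane triangulation 3F = 2E and V − E + F = 2, so F = 2V − 4 = 2·10 − 4 = 16.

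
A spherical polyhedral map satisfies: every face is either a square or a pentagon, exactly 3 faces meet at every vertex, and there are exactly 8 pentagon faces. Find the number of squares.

2

Let x be the number of squares; then F = 8 + x.
Edge–face incidences: 2E = 5·8 + 4·x = 40 + 4x.
Every vertex has degree 3, so 3V = 2E.
Euler: V − E + F = 2 ⇒ (2E)/3 − E + (8 + x) = 2.
Multiply by 6: 2·(2E) − 3·(2E) + 6·(8 + x) = 12, i.e. 48 + 6x − (40 + 4x) = 12.
Collecting terms: 2x + 8 = 12, so 2x = 4, so x = 2.
Then 2E = 40 + 4·2 = 48, so E = 24, V = 2E/3 = 16, F = 8 + 2 = 10.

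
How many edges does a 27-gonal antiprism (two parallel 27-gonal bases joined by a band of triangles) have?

An antiprism on an n-gon has two n-gon caps and 2n triangles: V = 2·27 = 54, E = 4·27 = 108, F = 2·27 + 2 = 56.

108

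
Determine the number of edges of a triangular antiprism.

12

An antiprism on an n-gon has two n-gon caps and 2n triangles: V = 2·3 = 6, E = 4·3 = 12, F = 2·3 + 2 = 8.
Check: V − E + F = 6 − 12 + 8 = 2.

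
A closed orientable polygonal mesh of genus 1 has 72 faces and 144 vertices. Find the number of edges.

216

For a closed orientable surface of genus 1, χ = 2 − 2·1 = 0.
E = V + F − (0) = 144 + 72 − (0) = 216.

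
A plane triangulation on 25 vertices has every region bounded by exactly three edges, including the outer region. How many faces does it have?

46

In a plane triangulation 3F = 2E and V − E + F = 2, so F = 2V − 4 = 2·25 − 4 = 46.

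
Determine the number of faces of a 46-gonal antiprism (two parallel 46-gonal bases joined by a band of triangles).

94

An antiprism on an n-gon has two n-gon caps and 2n triangles: V = 2·46 = 92, E = 4·46 = 184, F = 2·46 + 2 = 94.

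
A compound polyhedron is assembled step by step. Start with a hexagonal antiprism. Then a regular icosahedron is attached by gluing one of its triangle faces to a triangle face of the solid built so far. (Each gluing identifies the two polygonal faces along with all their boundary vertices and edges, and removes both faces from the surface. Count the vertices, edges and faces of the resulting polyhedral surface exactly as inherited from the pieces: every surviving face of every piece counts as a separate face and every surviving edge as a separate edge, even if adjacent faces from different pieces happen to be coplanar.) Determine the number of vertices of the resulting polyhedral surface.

A hexagonal antiprism: V=12, E=24, F=14.
Attach a regular icosahedron (V=12, E=30, F=20) along a 3-gon: merge 3 vertices and 3 edges, delete both glued faces → V=21, E=51, F=32.
Check: V − E + F = 21 − 51 + 32 = 2.

21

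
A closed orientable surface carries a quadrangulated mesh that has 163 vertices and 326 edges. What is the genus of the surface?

Every face is a square and each edge borders two faces, so 4F = 2·326, giving F = 163.
χ = V − E + F = 163 − 326 + 163 = 0.
For a closed orientable surface χ = 2 − 2g, so g = (2 − (0))/2 = 1.

1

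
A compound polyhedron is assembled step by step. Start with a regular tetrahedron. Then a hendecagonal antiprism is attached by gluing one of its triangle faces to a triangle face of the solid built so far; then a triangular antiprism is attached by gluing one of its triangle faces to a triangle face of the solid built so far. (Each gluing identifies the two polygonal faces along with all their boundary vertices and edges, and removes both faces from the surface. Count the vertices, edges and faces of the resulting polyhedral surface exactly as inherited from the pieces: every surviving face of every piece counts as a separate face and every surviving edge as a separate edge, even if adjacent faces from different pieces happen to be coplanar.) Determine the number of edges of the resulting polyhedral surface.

56

A regular tetrahedron: V=4, E=6, F=4.
Attach a hendecagonal antiprism (V=22, E=44, F=24) along a 3-gon: merge 3 vertices and 3 edges, delete both glued faces → V=23, E=47, F=26.
Attach a triangular antiprism (V=6, E=12, F=8) along a 3-gon: merge 3 vertices and 3 edges, delete both glued faces → V=26, E=56, F=32.
Check: V − E + F = 26 − 56 + 32 = 2.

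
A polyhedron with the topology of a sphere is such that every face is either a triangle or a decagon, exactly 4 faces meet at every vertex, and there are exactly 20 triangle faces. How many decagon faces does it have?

2

Let x be the number of decagons; then F = 20 + x.
Edge–face incidences: 2E = 3·20 + 10·x = 60 + 10x.
Every vertex has degree 4, so 4V = 2E.
Euler: V − E + F = 2 ⇒ (2E)/4 − E + (20 + x) = 2.
Multiply by 8: 2·(2E) − 4·(2E) + 8·(20 + x) = 16, i.e. 160 + 8x − 2·(60 + 10x) = 16.
Collecting terms: −12x + 40 = 16, so −12x = −24, so x = 2.
Then 2E = 60 + 10·2 = 80, so E = 40, V = 2E/4 = 20, F = 20 + 2 = 22.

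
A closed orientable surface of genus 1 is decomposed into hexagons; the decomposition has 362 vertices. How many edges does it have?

543

χ = 2 − 2·1 = 0, and every face is a hexagon so 6F = 2E.
V − E + F = 0 with E = 6F/2 gives 362 − (6/2 − 1)·F = 0, so F = 181 and E = 543.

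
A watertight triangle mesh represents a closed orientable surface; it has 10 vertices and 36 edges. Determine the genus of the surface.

Every face is a triangle and each edge borders two faces, so 3F = 2·36, giving F = 24.
χ = V − E + F = 10 − 36 + 24 = -2.
For a closed orientable surface χ = 2 − 2g, so g = (2 − (-2))/2 = 2.

2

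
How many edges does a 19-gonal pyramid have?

38

A pyramid on an n-gon base has one n-gon and n triangles: V = 19 + 1 = 20, E = 2·19 = 38, F = 19 + 1 = 20.
Check: V − E + F = 20 − 38 + 20 = 2.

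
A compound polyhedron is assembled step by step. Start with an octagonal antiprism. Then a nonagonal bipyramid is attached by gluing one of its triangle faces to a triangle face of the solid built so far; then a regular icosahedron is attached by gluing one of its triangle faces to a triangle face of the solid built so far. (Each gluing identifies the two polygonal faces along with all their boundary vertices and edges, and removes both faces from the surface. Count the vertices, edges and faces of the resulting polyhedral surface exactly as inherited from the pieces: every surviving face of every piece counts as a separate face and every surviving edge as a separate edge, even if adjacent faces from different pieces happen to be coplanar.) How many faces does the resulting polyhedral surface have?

52

An octagonal antiprism: V=16, E=32, F=18.
Attach a nonagonal bipyramid (V=11, E=27, F=18) along a 3-gon: merge 3 vertices and 3 edges, delete both glued faces → V=24, E=56, F=34.
Attach a regular icosahedron (V=12, E=30, F=20) along a 3-gon: merge 3 vertices and 3 edges, delete both glued faces → V=33, E=83, F=52.
Check: V − E + F = 33 − 83 + 52 = 2.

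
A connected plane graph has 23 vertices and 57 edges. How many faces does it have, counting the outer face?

36

Euler's formula for a connected plane graph: V − E + F = 2, so F = 2 − 23 + 57 = 36.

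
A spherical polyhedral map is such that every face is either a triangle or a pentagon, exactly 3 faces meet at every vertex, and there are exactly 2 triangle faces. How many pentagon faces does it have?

6

Let x be the number of pentagons; then F = 2 + x.
Edge–face incidences: 2E = 3·2 + 5·x = 6 + 5x.
Every vertex has degree 3, so 3V = 2E.
Euler: V − E + F = 2 ⇒ (2E)/3 − E + (2 + x) = 2.
Multiply by 6: 2·(2E) − 3·(2E) + 6·(2 + x) = 12, i.e. 12 + 6x − (6 + 5x) = 12.
Collecting terms: x + 6 = 12, so x = 6.
Then 2E = 6 + 5·6 = 36, so E = 18, V = 2E/3 = 12, F = 2 + 6 = 8.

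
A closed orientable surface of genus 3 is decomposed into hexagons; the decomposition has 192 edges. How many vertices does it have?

124

χ = 2 − 2·3 = -4, and every face is a hexagon so 6F = 2E.
F = 2E/6 = 64. Then V = -4 + E − F = -4 + 192 − 64 = 124.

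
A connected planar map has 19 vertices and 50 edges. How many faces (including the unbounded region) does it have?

Euler's formula for a connected plane graph: V − E + F = 2, so F = 2 − 19 + 50 = 33.

33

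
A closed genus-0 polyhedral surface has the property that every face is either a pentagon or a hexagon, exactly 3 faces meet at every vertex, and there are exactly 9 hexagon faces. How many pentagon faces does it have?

12

Let x be the number of pentagons; then F = 9 + x.
Edge–face incidences: 2E = 6·9 + 5·x = 54 + 5x.
Every vertex has degree 3, so 3V = 2E.
Euler: V − E + F = 2 ⇒ (2E)/3 − E + (9 + x) = 2.
Multiply by 6: 2·(2E) − 3·(2E) + 6·(9 + x) = 12, i.e. 54 + 6x − (54 + 5x) = 12.
Collecting terms: x = 12.
Then 2E = 54 + 5·12 = 114, so E = 57, V = 2E/3 = 38, F = 9 + 12 = 21.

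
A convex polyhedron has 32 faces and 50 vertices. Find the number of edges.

80

Here V − E + F = 2.
E = V + F − (2) = 50 + 32 − (2) = 80.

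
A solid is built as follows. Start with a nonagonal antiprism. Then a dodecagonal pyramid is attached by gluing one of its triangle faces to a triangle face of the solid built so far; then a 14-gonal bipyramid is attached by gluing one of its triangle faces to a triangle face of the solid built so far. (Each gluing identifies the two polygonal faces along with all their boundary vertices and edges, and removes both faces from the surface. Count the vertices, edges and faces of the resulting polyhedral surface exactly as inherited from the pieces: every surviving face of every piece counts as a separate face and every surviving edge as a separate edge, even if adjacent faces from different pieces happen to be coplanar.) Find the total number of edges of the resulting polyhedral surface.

A nonagonal antiprism: V=18, E=36, F=20.
Attach a dodecagonal pyramid (V=13, E=24, F=13) along a 3-gon: merge 3 vertices and 3 edges, delete both glued faces → V=28, E=57, F=31.
Attach a 14-gonal bipyramid (V=16, E=42, F=28) along a 3-gon: merge 3 vertices and 3 edges, delete both glued faces → V=41, E=96, F=57.
Check: V − E + F = 41 − 96 + 57 = 2.

96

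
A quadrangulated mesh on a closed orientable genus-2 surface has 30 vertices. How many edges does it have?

64

χ = 2 − 2·2 = -2, and every face is a square so 4F = 2E.
V − E + F = -2 with E = 4F/2 gives 30 − (4/2 − 1)·F = -2, so F = 32 and E = 64.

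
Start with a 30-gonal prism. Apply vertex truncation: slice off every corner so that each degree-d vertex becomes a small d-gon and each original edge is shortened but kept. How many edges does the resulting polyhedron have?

The base solid has V = 60, E = 90, F = 32.
Truncation replaces each original edge-end by a new vertex, so V′ = 2E = 180.
Each original edge survives, and each old vertex of degree d contributes d new edges; summing degrees gives Σd = 2E, so E′ = E + 2E = 3E = 270.
Each original face survives and each original vertex becomes one new face: F′ = F + V = 92.

270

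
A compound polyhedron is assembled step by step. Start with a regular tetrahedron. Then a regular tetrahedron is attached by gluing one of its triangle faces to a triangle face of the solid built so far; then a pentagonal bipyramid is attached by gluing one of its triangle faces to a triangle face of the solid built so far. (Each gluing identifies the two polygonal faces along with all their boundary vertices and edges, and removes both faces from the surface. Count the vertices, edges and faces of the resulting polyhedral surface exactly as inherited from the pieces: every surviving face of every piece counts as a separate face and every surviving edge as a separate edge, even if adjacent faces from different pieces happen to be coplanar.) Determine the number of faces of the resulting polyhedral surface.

14

A regular tetrahedron: V=4, E=6, F=4.
Attach a regular tetrahedron (V=4, E=6, F=4) along a 3-gon: merge 3 vertices and 3 edges, delete both glued faces → V=5, E=9, F=6.
Attach a pentagonal bipyramid (V=7, E=15, F=10) along a 3-gon: merge 3 vertices and 3 edges, delete both glued faces → V=9, E=21, F=14.
Check: V − E + F = 9 − 21 + 14 = 2.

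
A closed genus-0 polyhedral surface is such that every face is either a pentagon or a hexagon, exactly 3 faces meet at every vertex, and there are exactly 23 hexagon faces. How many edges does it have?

99

Let x be the number of pentagons; then F = 23 + x.
Edge–face incidences: 2E = 6·23 + 5·x = 138 + 5x.
Every vertex has degree 3, so 3V = 2E.
Euler: V − E + F = 2 ⇒ (2E)/3 − E + (23 + x) = 2.
Multiply by 6: 2·(2E) − 3·(2E) + 6·(23 + x) = 12, i.e. 138 + 6x − (138 + 5x) = 12.
Collecting terms: x = 12.
Then 2E = 138 + 5·12 = 198, so E = 99, V = 2E/3 = 66, F = 23 + 12 = 35.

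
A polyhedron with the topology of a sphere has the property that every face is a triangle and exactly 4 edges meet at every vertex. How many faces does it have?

Each face has 3 edges and each edge borders two faces, so 2E = 3F.
Each vertex has degree 4, so 4V = 2E and hence V = 3F/4.
Euler: V − E + F = 2 ⇒ (3F/4) − (3F/2) + F = 2.
Multiply by 8: (6 − 12 + 8)F = 16, i.e. 2F = 16.
So F = 8, E = 3·8/2 = 12, V = 3·8/4 = 6.

8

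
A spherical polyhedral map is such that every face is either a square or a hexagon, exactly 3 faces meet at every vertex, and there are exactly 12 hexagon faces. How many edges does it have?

Let x be the number of squares; then F = 12 + x.
Edge–face incidences: 2E = 6·12 + 4·x = 72 + 4x.
Every vertex has degree 3, so 3V = 2E.
Euler: V − E + F = 2 ⇒ (2E)/3 − E + (12 + x) = 2.
Multiply by 6: 2·(2E) − 3·(2E) + 6·(12 + x) = 12, i.e. 72 + 6x − (72 + 4x) = 12.
Collecting terms: 2x = 12, so x = 6.
Then 2E = 72 + 4·6 = 96, so E = 48, V = 2E/3 = 32, F = 12 + 6 = 18.

48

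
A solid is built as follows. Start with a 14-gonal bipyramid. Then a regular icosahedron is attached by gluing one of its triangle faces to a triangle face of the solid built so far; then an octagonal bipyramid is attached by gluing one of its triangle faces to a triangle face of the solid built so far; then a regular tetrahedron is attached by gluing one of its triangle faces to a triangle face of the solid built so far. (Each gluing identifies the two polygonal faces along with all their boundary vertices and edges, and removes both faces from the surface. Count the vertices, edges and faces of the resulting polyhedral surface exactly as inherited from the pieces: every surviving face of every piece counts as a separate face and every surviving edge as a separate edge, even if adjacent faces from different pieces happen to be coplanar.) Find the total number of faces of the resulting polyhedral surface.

62

A 14-gonal bipyramid: V=16, E=42, F=28.
Attach a regular icosahedron (V=12, E=30, F=20) along a 3-gon: merge 3 vertices and 3 edges, delete both glued faces → V=25, E=69, F=46.
Attach an octagonal bipyramid (V=10, E=24, F=16) along a 3-gon: merge 3 vertices and 3 edges, delete both glued faces → V=32, E=90, F=60.
Attach a regular tetrahedron (V=4, E=6, F=4) along a 3-gon: merge 3 vertices and 3 edges, delete both glued faces → V=33, E=93, F=62.
Check: V − E + F = 33 − 93 + 62 = 2.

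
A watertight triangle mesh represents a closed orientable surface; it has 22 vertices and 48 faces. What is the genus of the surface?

2

Every face is a triangle, so 2E = 3·48 = 144, giving E = 72.
χ = V − E + F = 22 − 72 + 48 = -2.
For a closed orientable surface χ = 2 − 2g, so g = (2 − (-2))/2 = 2.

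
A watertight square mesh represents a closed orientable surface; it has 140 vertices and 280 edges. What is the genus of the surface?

Every face is a square and each edge borders two faces, so 4F = 2·280, giving F = 140.
χ = V − E + F = 140 − 280 + 140 = 0.
For a closed orientable surface χ = 2 − 2g, so g = (2 − (0))/2 = 1.

1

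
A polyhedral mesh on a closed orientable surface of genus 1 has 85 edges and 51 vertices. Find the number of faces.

34

For a closed orientable surface of genus 1, χ = 2 − 2·1 = 0.
F = 0 − V + E = 0 − 51 + 85 = 34.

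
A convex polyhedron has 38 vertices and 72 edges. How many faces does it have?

Here V − E + F = 2.
F = 2 − V + E = 2 − 38 + 72 = 36.

36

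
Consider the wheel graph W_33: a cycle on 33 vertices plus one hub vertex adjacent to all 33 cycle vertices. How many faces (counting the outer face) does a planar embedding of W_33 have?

34

W_33 has V = 33 + 1 = 34 vertices and E = 2·33 = 66 edges.
By Euler's formula F = 2 − V + E = 2 − 34 + 66 = 34.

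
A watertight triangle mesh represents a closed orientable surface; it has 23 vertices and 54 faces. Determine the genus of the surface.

3

Every face is a triangle, so 2E = 3·54 = 162, giving E = 81.
χ = V − E + F = 23 − 81 + 54 = -4.
For a closed orientable surface χ = 2 − 2g, so g = (2 − (-4))/2 = 3.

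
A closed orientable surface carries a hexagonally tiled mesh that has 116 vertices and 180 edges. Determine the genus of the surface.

Every face is a hexagon and each edge borders two faces, so 6F = 2·180, giving F = 60.
χ = V − E + F = 116 − 180 + 60 = -4.
For a closed orientable surface χ = 2 − 2g, so g = (2 − (-4))/2 = 3.

3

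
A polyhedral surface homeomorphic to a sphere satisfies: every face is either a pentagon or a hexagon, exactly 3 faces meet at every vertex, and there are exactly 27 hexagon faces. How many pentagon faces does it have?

12

Let x be the number of pentagons; then F = 27 + x.
Edge–face incidences: 2E = 6·27 + 5·x = 162 + 5x.
Every vertex has degree 3, so 3V = 2E.
Euler: V − E + F = 2 ⇒ (2E)/3 − E + (27 + x) = 2.
Multiply by 6: 2·(2E) − 3·(2E) + 6·(27 + x) = 12, i.e. 162 + 6x − (162 + 5x) = 12.
Collecting terms: x = 12.
Then 2E = 162 + 5·12 = 222, so E = 111, V = 2E/3 = 74, F = 27 + 12 = 39.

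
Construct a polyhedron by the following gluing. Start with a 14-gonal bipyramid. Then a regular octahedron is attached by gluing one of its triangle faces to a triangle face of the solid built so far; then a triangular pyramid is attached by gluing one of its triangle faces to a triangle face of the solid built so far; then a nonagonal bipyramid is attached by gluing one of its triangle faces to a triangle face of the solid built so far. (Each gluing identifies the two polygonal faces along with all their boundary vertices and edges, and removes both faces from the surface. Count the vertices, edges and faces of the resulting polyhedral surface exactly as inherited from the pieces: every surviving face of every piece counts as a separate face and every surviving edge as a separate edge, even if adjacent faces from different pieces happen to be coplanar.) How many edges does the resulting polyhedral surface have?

78

A 14-gonal bipyramid: V=16, E=42, F=28.
Attach a regular octahedron (V=6, E=12, F=8) along a 3-gon: merge 3 vertices and 3 edges, delete both glued faces → V=19, E=51, F=34.
Attach a triangular pyramid (V=4, E=6, F=4) along a 3-gon: merge 3 vertices and 3 edges, delete both glued faces → V=20, E=54, F=36.
Attach a nonagonal bipyramid (V=11, E=27, F=18) along a 3-gon: merge 3 vertices and 3 edges, delete both glued faces → V=28, E=78, F=52.
Check: V − E + F = 28 − 78 + 52 = 2.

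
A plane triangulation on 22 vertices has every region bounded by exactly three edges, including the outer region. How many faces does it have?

In a plane triangulation 3F = 2E and V − E + F = 2, so F = 2V − 4 = 2·22 − 4 = 40.

40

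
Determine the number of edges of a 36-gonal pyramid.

A pyramid on an n-gon base has one n-gon and n triangles: V = 36 + 1 = 37, E = 2·36 = 72, F = 36 + 1 = 37.

72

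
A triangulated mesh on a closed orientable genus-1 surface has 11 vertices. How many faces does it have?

22

χ = 2 − 2·1 = 0, and every face is a triangle so 3F = 2E.
V − E + F = 0 with E = 3F/2 gives 11 − (3/2 − 1)·F = 0, so F = 22 and E = 33.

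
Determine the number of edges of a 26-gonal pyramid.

A pyramid on an n-gon base has one n-gon and n triangles: V = 26 + 1 = 27, E = 2·26 = 52, F = 26 + 1 = 27.
Check: V − E + F = 27 − 52 + 27 = 2.

52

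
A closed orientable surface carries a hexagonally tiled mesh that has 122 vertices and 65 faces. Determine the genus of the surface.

Every face is a hexagon, so 2E = 6·65 = 390, giving E = 195.
χ = V − E + F = 122 − 195 + 65 = -8.
For a closed orientable surface χ = 2 − 2g, so g = (2 − (-8))/2 = 5.

5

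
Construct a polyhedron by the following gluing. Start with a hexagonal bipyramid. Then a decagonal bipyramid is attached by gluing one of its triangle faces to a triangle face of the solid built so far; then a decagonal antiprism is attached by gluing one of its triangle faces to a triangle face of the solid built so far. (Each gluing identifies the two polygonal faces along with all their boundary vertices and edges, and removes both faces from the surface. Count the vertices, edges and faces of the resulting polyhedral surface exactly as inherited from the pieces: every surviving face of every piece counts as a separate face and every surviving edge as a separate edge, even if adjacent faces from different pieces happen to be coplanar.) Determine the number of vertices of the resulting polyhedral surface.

A hexagonal bipyramid: V=8, E=18, F=12.
Attach a decagonal bipyramid (V=12, E=30, F=20) along a 3-gon: merge 3 vertices and 3 edges, delete both glued faces → V=17, E=45, F=30.
Attach a decagonal antiprism (V=20, E=40, F=22) along a 3-gon: merge 3 vertices and 3 edges, delete both glued faces → V=34, E=82, F=50.
Check: V − E + F = 34 − 82 + 50 = 2.

34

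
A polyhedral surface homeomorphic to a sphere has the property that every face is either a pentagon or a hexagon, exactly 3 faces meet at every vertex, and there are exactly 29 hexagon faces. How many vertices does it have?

Let x be the number of pentagons; then F = 29 + x.
Edge–face incidences: 2E = 6·29 + 5·x = 174 + 5x.
Every vertex has degree 3, so 3V = 2E.
Euler: V − E + F = 2 ⇒ (2E)/3 − E + (29 + x) = 2.
Multiply by 6: 2·(2E) − 3·(2E) + 6·(29 + x) = 12, i.e. 174 + 6x − (174 + 5x) = 12.
Collecting terms: x = 12.
Then 2E = 174 + 5·12 = 234, so E = 117, V = 2E/3 = 78, F = 29 + 12 = 41.

78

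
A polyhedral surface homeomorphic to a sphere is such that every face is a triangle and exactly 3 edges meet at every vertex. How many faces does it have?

4

Each face has 3 edges and each edge borders two faces, so 2E = 3F.
Each vertex has degree 3, so 3V = 2E and hence V = 3F/3.
Euler: V − E + F = 2 ⇒ (3F/3) − (3F/2) + F = 2.
Multiply by 6: (6 − 9 + 6)F = 12, i.e. 3F = 12.
So F = 4, E = 3·4/2 = 6, V = 3·4/3 = 4.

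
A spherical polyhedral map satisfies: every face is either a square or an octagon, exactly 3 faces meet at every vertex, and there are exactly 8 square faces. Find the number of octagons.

Let x be the number of octagons; then F = 8 + x.
Edge–face incidences: 2E = 4·8 + 8·x = 32 + 8x.
Every vertex has degree 3, so 3V = 2E.
Euler: V − E + F = 2 ⇒ (2E)/3 − E + (8 + x) = 2.
Multiply by 6: 2·(2E) − 3·(2E) + 6·(8 + x) = 12, i.e. 48 + 6x − (32 + 8x) = 12.
Collecting terms: −2x + 16 = 12, so −2x = −4, so x = 2.
Then 2E = 32 + 8·2 = 48, so E = 24, V = 2E/3 = 16, F = 8 + 2 = 10.

2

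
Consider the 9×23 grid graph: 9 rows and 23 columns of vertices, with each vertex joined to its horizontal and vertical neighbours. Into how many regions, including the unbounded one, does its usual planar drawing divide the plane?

177

The grid has V = 9·23 = 207 vertices and E = 9·22 + 23·8 = 382 edges.
F = 2 − V + E = 2 − 207 + 382 = 177.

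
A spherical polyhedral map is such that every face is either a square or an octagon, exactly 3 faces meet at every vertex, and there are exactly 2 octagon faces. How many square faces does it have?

8

Let x be the number of squares; then F = 2 + x.
Edge–face incidences: 2E = 8·2 + 4·x = 16 + 4x.
Every vertex has degree 3, so 3V = 2E.
Euler: V − E + F = 2 ⇒ (2E)/3 − E + (2 + x) = 2.
Multiply by 6: 2·(2E) − 3·(2E) + 6·(2 + x) = 12, i.e. 12 + 6x − (16 + 4x) = 12.
Collecting terms: 2x − 4 = 12, so 2x = 16, so x = 8.
Then 2E = 16 + 4·8 = 48, so E = 24, V = 2E/3 = 16, F = 2 + 8 = 10.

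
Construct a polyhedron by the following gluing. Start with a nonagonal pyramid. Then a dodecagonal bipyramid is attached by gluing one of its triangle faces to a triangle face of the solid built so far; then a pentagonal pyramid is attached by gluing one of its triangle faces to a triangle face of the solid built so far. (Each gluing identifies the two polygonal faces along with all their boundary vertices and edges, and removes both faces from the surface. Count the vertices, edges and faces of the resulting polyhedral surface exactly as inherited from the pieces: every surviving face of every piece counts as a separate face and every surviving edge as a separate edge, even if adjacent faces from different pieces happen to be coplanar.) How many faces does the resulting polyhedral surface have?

36

A nonagonal pyramid: V=10, E=18, F=10.
Attach a dodecagonal bipyramid (V=14, E=36, F=24) along a 3-gon: merge 3 vertices and 3 edges, delete both glued faces → V=21, E=51, F=32.
Attach a pentagonal pyramid (V=6, E=10, F=6) along a 3-gon: merge 3 vertices and 3 edges, delete both glued faces → V=24, E=58, F=36.
Check: V − E + F = 24 − 58 + 36 = 2.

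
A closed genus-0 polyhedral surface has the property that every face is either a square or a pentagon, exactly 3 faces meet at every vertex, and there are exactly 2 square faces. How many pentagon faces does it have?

Let x be the number of pentagons; then F = 2 + x.
Edge–face incidences: 2E = 4·2 + 5·x = 8 + 5x.
Every vertex has degree 3, so 3V = 2E.
Euler: V − E + F = 2 ⇒ (2E)/3 − E + (2 + x) = 2.
Multiply by 6: 2·(2E) − 3·(2E) + 6·(2 + x) = 12, i.e. 12 + 6x − (8 + 5x) = 12.
Collecting terms: x + 4 = 12, so x = 8.
Then 2E = 8 + 5·8 = 48, so E = 24, V = 2E/3 = 16, F = 2 + 8 = 10.

8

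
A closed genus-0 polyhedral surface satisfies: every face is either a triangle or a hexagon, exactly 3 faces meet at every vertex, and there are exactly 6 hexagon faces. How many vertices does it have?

16

Let x be the number of triangles; then F = 6 + x.
Edge–face incidences: 2E = 6·6 + 3·x = 36 + 3x.
Every vertex has degree 3, so 3V = 2E.
Euler: V − E + F = 2 ⇒ (2E)/3 − E + (6 + x) = 2.
Multiply by 6: 2·(2E) − 3·(2E) + 6·(6 + x) = 12, i.e. 36 + 6x − (36 + 3x) = 12.
Collecting terms: 3x = 12, so x = 4.
Then 2E = 36 + 3·4 = 48, so E = 24, V = 2E/3 = 16, F = 6 + 4 = 10.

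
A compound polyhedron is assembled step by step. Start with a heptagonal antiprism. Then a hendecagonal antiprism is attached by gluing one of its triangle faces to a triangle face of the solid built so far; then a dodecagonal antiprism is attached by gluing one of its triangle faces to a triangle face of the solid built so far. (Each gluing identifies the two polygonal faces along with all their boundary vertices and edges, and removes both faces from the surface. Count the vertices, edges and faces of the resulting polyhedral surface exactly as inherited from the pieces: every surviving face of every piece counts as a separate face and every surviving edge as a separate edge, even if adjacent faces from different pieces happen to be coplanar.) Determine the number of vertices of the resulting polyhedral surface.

A heptagonal antiprism: V=14, E=28, F=16.
Attach a hendecagonal antiprism (V=22, E=44, F=24) along a 3-gon: merge 3 vertices and 3 edges, delete both glued faces → V=33, E=69, F=38.
Attach a dodecagonal antiprism (V=24, E=48, F=26) along a 3-gon: merge 3 vertices and 3 edges, delete both glued faces → V=54, E=114, F=62.
Check: V − E + F = 54 − 114 + 62 = 2.

54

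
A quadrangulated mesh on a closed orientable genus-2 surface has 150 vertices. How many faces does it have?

χ = 2 − 2·2 = -2, and every face is a square so 4F = 2E.
V − E + F = -2 with E = 4F/2 gives 150 − (4/2 − 1)·F = -2, so F = 152 and E = 304.

152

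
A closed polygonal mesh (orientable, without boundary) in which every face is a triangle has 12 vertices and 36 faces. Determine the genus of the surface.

Every face is a triangle, so 2E = 3·36 = 108, giving E = 54.
χ = V − E + F = 12 − 54 + 36 = -6.
For a closed orientable surface χ = 2 − 2g, so g = (2 − (-6))/2 = 4.

4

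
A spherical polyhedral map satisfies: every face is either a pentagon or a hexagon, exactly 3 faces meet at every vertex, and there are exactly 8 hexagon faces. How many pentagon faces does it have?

Let x be the number of pentagons; then F = 8 + x.
Edge–face incidences: 2E = 6·8 + 5·x = 48 + 5x.
Every vertex has degree 3, so 3V = 2E.
Euler: V − E + F = 2 ⇒ (2E)/3 − E + (8 + x) = 2.
Multiply by 6: 2·(2E) − 3·(2E) + 6·(8 + x) = 12, i.e. 48 + 6x − (48 + 5x) = 12.
Collecting terms: x = 12.
Then 2E = 48 + 5·12 = 108, so E = 54, V = 2E/3 = 36, F = 8 + 12 = 20.

12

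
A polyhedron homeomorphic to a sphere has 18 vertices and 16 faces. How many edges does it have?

Here V − E + F = 2.
E = V + F − (2) = 18 + 16 − (2) = 32.

32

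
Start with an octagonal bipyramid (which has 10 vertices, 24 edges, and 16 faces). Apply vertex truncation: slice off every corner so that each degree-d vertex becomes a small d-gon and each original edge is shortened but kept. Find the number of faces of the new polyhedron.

Truncation replaces each original edge-end by a new vertex, so V′ = 2E = 48.
Each original edge survives, and each old vertex of degree d contributes d new edges; summing degrees gives Σd = 2E, so E′ = E + 2E = 3E = 72.
Each original face survives and each original vertex becomes one new face: F′ = F + V = 26.

26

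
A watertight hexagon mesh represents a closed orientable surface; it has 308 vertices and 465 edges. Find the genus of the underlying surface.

Every face is a hexagon and each edge borders two faces, so 6F = 2·465, giving F = 155.
χ = V − E + F = 308 − 465 + 155 = -2.
For a closed orientable surface χ = 2 − 2g, so g = (2 − (-2))/2 = 2.

2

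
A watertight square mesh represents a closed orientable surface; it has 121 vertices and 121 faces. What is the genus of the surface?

1

Every face is a square, so 2E = 4·121 = 484, giving E = 242.
χ = V − E + F = 121 − 242 + 121 = 0.
For a closed orientable surface χ = 2 − 2g, so g = (2 − (0))/2 = 1.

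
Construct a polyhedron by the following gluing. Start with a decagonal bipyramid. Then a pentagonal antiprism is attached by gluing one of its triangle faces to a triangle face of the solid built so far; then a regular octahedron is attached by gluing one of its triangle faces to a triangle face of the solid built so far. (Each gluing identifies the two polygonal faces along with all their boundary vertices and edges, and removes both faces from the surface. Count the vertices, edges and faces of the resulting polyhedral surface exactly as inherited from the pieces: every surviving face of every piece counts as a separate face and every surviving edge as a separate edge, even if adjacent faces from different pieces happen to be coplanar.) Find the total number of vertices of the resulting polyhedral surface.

A decagonal bipyramid: V=12, E=30, F=20.
Attach a pentagonal antiprism (V=10, E=20, F=12) along a 3-gon: merge 3 vertices and 3 edges, delete both glued faces → V=19, E=47, F=30.
Attach a regular octahedron (V=6, E=12, F=8) along a 3-gon: merge 3 vertices and 3 edges, delete both glued faces → V=22, E=56, F=36.
Check: V − E + F = 22 − 56 + 36 = 2.

22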